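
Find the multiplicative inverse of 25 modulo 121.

92

gcd(121, 25) = 1  (121 = 4×25 + 21, 25 = 1×21 + 4, 21 = 5×4 + 1, 4 = 4×1).
Back-substituting, 25×(-29) + 121×(6) = 1.
So 25×-29 ≡ 1 (mod 121), and -29 mod 121 = 92.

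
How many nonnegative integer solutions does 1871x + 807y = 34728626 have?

23

gcd(1871, 807) = 1.
By Bézout, 1871*(-157) + 807*(364) = 1.
One solution: (343, 42239).
General: x = 343 + 807t, y = 42239 - 1871t.
x ≥ 0 ⇒ t ≥ 0; y ≥ 0 ⇒ t ≤ 22. So t ∈ [0, 22]: 23 solutions.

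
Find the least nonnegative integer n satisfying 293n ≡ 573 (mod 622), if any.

gcd(622, 293):
  622 = 2×293 + 36
  293 = 8×36 + 5
  36 = 7×5 + 1
  5 = 5×1
so gcd(622, 293) = 1.
1 divides 573, so solutions exist.
Back-substitute for Bézout coefficients:
  1 = 36 - 7×5
  ... = 293×(-121) + 622×(57)
So 293×(-121) ≡ 1 (mod 622); multiply by 573: n ≡ -69333 (mod 622).
Smallest nonnegative: n = -69333 mod 622 = 331.

331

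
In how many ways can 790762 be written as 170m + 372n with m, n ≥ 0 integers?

gcd(372, 170) = 2  (372 = 2*170 + 32, 170 = 5*32 + 10, 32 = 3*10 + 2, 10 = 5*2).
Back-substituting, 170*(-35) + 372*(16) = 2.
Scale by 395381: one solution is (-13838335, 6326096). Reduce m mod 186: (65, 2096).
General: m = 65 + 186t, n = 2096 - 85t.
m ≥ 0 ⇒ t ≥ 0; n ≥ 0 ⇒ t ≤ 24. So t ∈ [0, 24]: 25 solutions.

25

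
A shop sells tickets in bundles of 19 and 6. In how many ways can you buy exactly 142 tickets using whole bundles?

1

Need nonnegative integers with 19j + 6k = 142.
gcd(19, 6) = 1, and 19·(1) + 6·(-3) = 1.
So (j₀, k₀) = (142, -426); general j = 142 + 6t, k = -426 - 19t.
j ≥ 0 ⇒ t ≥ -23; k ≥ 0 ⇒ t ≤ -23. That's 1 value of t.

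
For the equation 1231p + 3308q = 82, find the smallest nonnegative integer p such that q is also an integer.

2690

gcd(3308, 1231):
  3308 = 2·1231 + 846
  1231 = 1·846 + 385
  846 = 2·385 + 76
  385 = 5·76 + 5
  76 = 15·5 + 1
  5 = 5·1
so gcd(3308, 1231) = 1.
1 divides 82, so solutions exist.
Back-substitute for Bézout coefficients:
  1 = 76 - 15·5
  ... = 1231·(-653) + 3308·(243)
Scale by 82/1 = 82: (p₀, q₀) = (-53546, 19926).
General solution: p = -53546 + 3308t, q = 19926 - 1231t for integer t.
p ≥ 0: smallest is -53546 mod 3308 = 2690 (at t = 17), with q = -1001.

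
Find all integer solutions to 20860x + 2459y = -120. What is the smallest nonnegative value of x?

2136

gcd(20860, 2459) = 1  (20860 = 8*2459 + 1188, 2459 = 2*1188 + 83, 1188 = 14*83 + 26, 83 = 3*26 + 5, 26 = 5*5 + 1, 5 = 5*1).
1 divides -120, so solutions exist.
Back-substituting, 20860*(474) + 2459*(-4021) = 1.
Scale by -120/1 = -120: (x₀, y₀) = (-56880, 482520).
General solution: x = -56880 + 2459t, y = 482520 - 20860t for integer t.
x ≥ 0: smallest is -56880 mod 2459 = 2136 (at t = 24), with y = -18120.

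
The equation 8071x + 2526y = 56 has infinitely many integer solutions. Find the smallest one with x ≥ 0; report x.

2480

gcd(8071, 2526):
  8071 = 3×2526 + 493
  2526 = 5×493 + 61
  493 = 8×61 + 5
  61 = 12×5 + 1
  5 = 5×1
so gcd(8071, 2526) = 1.
1 divides 56, so solutions exist.
Back-substitute for Bézout coefficients:
  1 = 61 - 12×5
  ... = 8071×(-497) + 2526×(1588)
Scale by 56/1 = 56: (x₀, y₀) = (-27832, 88928).
General solution: x = -27832 + 2526t, y = 88928 - 8071t for integer t.
x ≥ 0: smallest is -27832 mod 2526 = 2480 (at t = 12), with y = -7924.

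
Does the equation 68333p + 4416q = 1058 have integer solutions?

gcd(68333, 4416) = 23  (68333 = 15*4416 + 2093, 4416 = 2*2093 + 230, 2093 = 9*230 + 23, 230 = 10*23).
23 divides 1058, so integer solutions exist.

yes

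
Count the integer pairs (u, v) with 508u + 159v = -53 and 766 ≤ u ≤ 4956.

26

gcd(508, 159) = 1  (508 = 3×159 + 31, 159 = 5×31 + 4, 31 = 7×4 + 3, 4 = 1×3 + 1, 3 = 3×1).
Back-substituting, 508×(-41) + 159×(131) = 1.
Scale by -53: particular solution (2173, -6943); reduce u mod 159: (106, -339).
General solution: u = 106 + 159t, v = -339 - 508t for integer t.
766 ≤ 106 + 159t ≤ 4956 gives t ∈ [5, 30], which is 26 values.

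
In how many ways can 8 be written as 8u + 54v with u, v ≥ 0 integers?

gcd(54, 8) = 2.
By Bézout, 8*(7) + 54*(-1) = 2.
One solution: (1, 0).
General: u = 1 + 27t, v = 0 - 4t.
u ≥ 0 ⇒ t ≥ 0; v ≥ 0 ⇒ t ≤ 0. So t ∈ [0, 0]: 1 solution.

1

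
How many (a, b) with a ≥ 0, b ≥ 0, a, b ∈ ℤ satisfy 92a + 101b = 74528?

gcd(101, 92):
  101 = 1*92 + 9
  92 = 10*9 + 2
  9 = 4*2 + 1
  2 = 2*1
so gcd(101, 92) = 1.
Back-substitute for Bézout coefficients:
  1 = 9 - 4*2
  ... = 92*(-45) + 101*(41)
Scale by 74528: one solution is (-3353760, 3055648). Reduce a mod 101: (46, 696).
General: a = 46 + 101t, b = 696 - 92t.
a ≥ 0 ⇒ t ≥ 0; b ≥ 0 ⇒ t ≤ 7. So t ∈ [0, 7]: 8 solutions.

8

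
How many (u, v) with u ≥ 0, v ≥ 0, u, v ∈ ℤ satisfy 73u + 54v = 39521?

10

gcd(73, 54) = 1  (73 = 1*54 + 19, 54 = 2*19 + 16, 19 = 1*16 + 3, 16 = 5*3 + 1, 3 = 3*1).
Back-substituting, 73*(-17) + 54*(23) = 1.
Scale by 39521: one solution is (-671857, 908983). Reduce u mod 54: (11, 717).
General: u = 11 + 54t, v = 717 - 73t.
u ≥ 0 ⇒ t ≥ 0; v ≥ 0 ⇒ t ≤ 9. So t ∈ [0, 9]: 10 solutions.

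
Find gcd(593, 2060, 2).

gcd(2060, 593):
  2060 = 3*593 + 281
  593 = 2*281 + 31
  281 = 9*31 + 2
  31 = 15*2 + 1
  2 = 2*1
so gcd(2060, 593) = 1.
gcd(1, 2) = 1.

1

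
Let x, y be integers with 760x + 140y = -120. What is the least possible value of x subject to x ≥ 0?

gcd(760, 140) = 20.
20 divides -120, so solutions exist.
By Bézout, 760×(-2) + 140×(11) = 20.
Scale by -120/20 = -6: (x₀, y₀) = (12, -66).
General solution: x = 12 + 7t, y = -66 - 38t for integer t.
x ≥ 0: smallest is 12 mod 7 = 5 (at t = -1), with y = -28.

5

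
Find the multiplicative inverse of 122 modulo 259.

gcd(259, 122) = 1.
By Bézout, 122·(-121) + 259·(57) = 1.
So 122·-121 ≡ 1 (mod 259), and -121 mod 259 = 138.

138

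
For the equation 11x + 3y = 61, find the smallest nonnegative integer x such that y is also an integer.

2

gcd(11, 3):
  11 = 3·3 + 2
  3 = 1·2 + 1
  2 = 2·1
so gcd(11, 3) = 1.
1 divides 61, so solutions exist.
Back-substitute for Bézout coefficients:
  1 = 3 - 1·2
  ... = 11·(-1) + 3·(4)
Scale by 61/1 = 61: (x₀, y₀) = (-61, 244).
General solution: x = -61 + 3t, y = 244 - 11t for integer t.
x ≥ 0: smallest is -61 mod 3 = 2 (at t = 21), with y = 13.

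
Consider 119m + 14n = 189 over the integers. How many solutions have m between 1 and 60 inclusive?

30

gcd(119, 14) = 7.
By Bézout, 119×(1) + 14×(-8) = 7.
Particular solution: (1, 5).
General solution: m = 1 + 2t, n = 5 - 17t for integer t.
1 ≤ 1 + 2t ≤ 60 gives t ∈ [0, 29], which is 30 values.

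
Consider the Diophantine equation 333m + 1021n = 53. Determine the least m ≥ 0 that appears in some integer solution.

132

gcd(1021, 333) = 1.
1 divides 53, so solutions exist.
By Bézout, 333×(-325) + 1021×(106) = 1.
Scale by 53/1 = 53: (m₀, n₀) = (-17225, 5618).
General solution: m = -17225 + 1021t, n = 5618 - 333t for integer t.
m ≥ 0: smallest is -17225 mod 1021 = 132 (at t = 17), with n = -43.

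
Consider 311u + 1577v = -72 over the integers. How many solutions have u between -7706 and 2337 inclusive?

gcd(1577, 311) = 1.
By Bézout, 311·(-502) + 1577·(99) = 1.
Particular solution: (1450, -286).
General solution: u = 1450 + 1577t, v = -286 - 311t for integer t.
-7706 ≤ 1450 + 1577t ≤ 2337 gives t ∈ [-5, 0], which is 6 values.

6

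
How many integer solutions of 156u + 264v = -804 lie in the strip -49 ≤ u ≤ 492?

25

gcd(264, 156) = 12  (264 = 1·156 + 108, 156 = 1·108 + 48, 108 = 2·48 + 12, 48 = 4·12).
Back-substituting, 156·(-5) + 264·(3) = 12.
Scale by -67: particular solution (335, -201); reduce u mod 22: (5, -6).
General solution: u = 5 + 22t, v = -6 - 13t for integer t.
-49 ≤ 5 + 22t ≤ 492 gives t ∈ [-2, 22], which is 25 values.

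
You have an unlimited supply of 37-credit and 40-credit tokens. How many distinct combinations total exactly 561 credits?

1

Need nonnegative integers with 37j + 40k = 561.
gcd(37, 40) = 1, and 37·(13) + 40·(-12) = 1.
So (j₀, k₀) = (7293, -6732); general j = 7293 + 40t, k = -6732 - 37t.
j ≥ 0 ⇒ t ≥ -182; k ≥ 0 ⇒ t ≤ -182. That's 1 value of t.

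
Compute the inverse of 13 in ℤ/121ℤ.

gcd(121, 13) = 1.
By Bézout, 13·(28) + 121·(-3) = 1.
So 13·28 ≡ 1 (mod 121), and 28 mod 121 = 28.

28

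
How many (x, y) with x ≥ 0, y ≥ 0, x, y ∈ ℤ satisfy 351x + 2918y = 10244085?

gcd(2918, 351) = 1.
By Bézout, 351·(557) + 2918·(-67) = 1.
One solution: (1851, 3288).
General: x = 1851 + 2918t, y = 3288 - 351t.
x ≥ 0 ⇒ t ≥ 0; y ≥ 0 ⇒ t ≤ 9. So t ∈ [0, 9]: 10 solutions.

10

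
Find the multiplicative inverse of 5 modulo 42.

gcd(42, 5) = 1  (42 = 8·5 + 2, 5 = 2·2 + 1, 2 = 2·1).
Back-substituting, 5·(17) + 42·(-2) = 1.
So 5·17 ≡ 1 (mod 42), and 17 mod 42 = 17.

17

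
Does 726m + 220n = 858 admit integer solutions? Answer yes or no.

yes

gcd(726, 220):
  726 = 3*220 + 66
  220 = 3*66 + 22
  66 = 3*22
so gcd(726, 220) = 22.
22 divides 858, so integer solutions exist.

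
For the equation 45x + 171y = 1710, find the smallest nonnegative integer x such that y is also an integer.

gcd(171, 45):
  171 = 3×45 + 36
  45 = 1×36 + 9
  36 = 4×9
so gcd(171, 45) = 9.
9 divides 1710, so solutions exist.
Back-substitute for Bézout coefficients:
  9 = 45 - 1×36
  ... = 45×(4) + 171×(-1)
Scale by 1710/9 = 190: (x₀, y₀) = (760, -190).
General solution: x = 760 + 19t, y = -190 - 5t for integer t.
x ≥ 0: smallest is 760 mod 19 = 0 (at t = -40), with y = 10.

0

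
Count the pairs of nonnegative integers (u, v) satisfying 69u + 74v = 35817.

gcd(74, 69):
  74 = 1×69 + 5
  69 = 13×5 + 4
  5 = 1×4 + 1
  4 = 4×1
so gcd(74, 69) = 1.
Back-substitute for Bézout coefficients:
  1 = 5 - 1×4
  ... = 69×(-15) + 74×(14)
Scale by 35817: one solution is (-537255, 501438). Reduce u mod 74: (59, 429).
General: u = 59 + 74t, v = 429 - 69t.
u ≥ 0 ⇒ t ≥ 0; v ≥ 0 ⇒ t ≤ 6. So t ∈ [0, 6]: 7 solutions.

7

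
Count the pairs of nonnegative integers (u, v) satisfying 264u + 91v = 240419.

gcd(264, 91):
  264 = 2*91 + 82
  91 = 1*82 + 9
  82 = 9*9 + 1
  9 = 9*1
so gcd(264, 91) = 1.
Back-substitute for Bézout coefficients:
  1 = 82 - 9*9
  ... = 264*(10) + 91*(-29)
Scale by 240419: one solution is (2404190, -6972151). Reduce u mod 91: (61, 2465).
General: u = 61 + 91t, v = 2465 - 264t.
u ≥ 0 ⇒ t ≥ 0; v ≥ 0 ⇒ t ≤ 9. So t ∈ [0, 9]: 10 solutions.

10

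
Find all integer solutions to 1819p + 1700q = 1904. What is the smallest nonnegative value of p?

16

gcd(1819, 1700):
  1819 = 1*1700 + 119
  1700 = 14*119 + 34
  119 = 3*34 + 17
  34 = 2*17
so gcd(1819, 1700) = 17.
17 divides 1904, so solutions exist.
Back-substitute for Bézout coefficients:
  17 = 119 - 3*34
  ... = 1819*(43) + 1700*(-46)
Scale by 1904/17 = 112: (p₀, q₀) = (4816, -5152).
General solution: p = 4816 + 100t, q = -5152 - 107t for integer t.
p ≥ 0: smallest is 4816 mod 100 = 16 (at t = -48), with q = -16.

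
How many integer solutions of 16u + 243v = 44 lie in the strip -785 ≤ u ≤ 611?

gcd(243, 16):
  243 = 15·16 + 3
  16 = 5·3 + 1
  3 = 3·1
so gcd(243, 16) = 1.
Back-substitute for Bézout coefficients:
  1 = 16 - 5·3
  ... = 16·(76) + 243·(-5)
Scale by 44: particular solution (3344, -220); reduce u mod 243: (185, -12).
General solution: u = 185 + 243t, v = -12 - 16t for integer t.
-785 ≤ 185 + 243t ≤ 611 gives t ∈ [-3, 1], which is 5 values.

5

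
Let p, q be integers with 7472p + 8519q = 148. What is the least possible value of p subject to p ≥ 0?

gcd(8519, 7472) = 1.
1 divides 148, so solutions exist.
By Bézout, 7472×(-1668) + 8519×(1463) = 1.
Scale by 148/1 = 148: (p₀, q₀) = (-246864, 216524).
General solution: p = -246864 + 8519t, q = 216524 - 7472t for integer t.
p ≥ 0: smallest is -246864 mod 8519 = 187 (at t = 29), with q = -164.

187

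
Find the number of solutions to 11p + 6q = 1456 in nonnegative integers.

22

gcd(11, 6) = 1.
By Bézout, 11×(-1) + 6×(2) = 1.
One solution: (2, 239).
General: p = 2 + 6t, q = 239 - 11t.
p ≥ 0 ⇒ t ≥ 0; q ≥ 0 ⇒ t ≤ 21. So t ∈ [0, 21]: 22 solutions.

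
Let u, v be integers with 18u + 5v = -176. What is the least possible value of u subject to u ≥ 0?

3

gcd(18, 5):
  18 = 3*5 + 3
  5 = 1*3 + 2
  3 = 1*2 + 1
  2 = 2*1
so gcd(18, 5) = 1.
1 divides -176, so solutions exist.
Back-substitute for Bézout coefficients:
  1 = 3 - 1*2
  ... = 18*(2) + 5*(-7)
Scale by -176/1 = -176: (u₀, v₀) = (-352, 1232).
General solution: u = -352 + 5t, v = 1232 - 18t for integer t.
u ≥ 0: smallest is -352 mod 5 = 3 (at t = 71), with v = -46.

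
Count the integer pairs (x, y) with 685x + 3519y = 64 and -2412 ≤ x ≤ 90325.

26

gcd(3519, 685) = 1  (3519 = 5*685 + 94, 685 = 7*94 + 27, 94 = 3*27 + 13, 27 = 2*13 + 1, 13 = 13*1).
Back-substituting, 685*(262) + 3519*(-51) = 1.
Scale by 64: particular solution (16768, -3264); reduce x mod 3519: (2692, -524).
General solution: x = 2692 + 3519t, y = -524 - 685t for integer t.
-2412 ≤ 2692 + 3519t ≤ 90325 gives t ∈ [-1, 24], which is 26 values.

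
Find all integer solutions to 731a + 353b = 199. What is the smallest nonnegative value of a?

248

gcd(731, 353) = 1.
1 divides 199, so solutions exist.
By Bézout, 731·(113) + 353·(-234) = 1.
Scale by 199/1 = 199: (a₀, b₀) = (22487, -46566).
General solution: a = 22487 + 353t, b = -46566 - 731t for integer t.
a ≥ 0: smallest is 22487 mod 353 = 248 (at t = -63), with b = -513.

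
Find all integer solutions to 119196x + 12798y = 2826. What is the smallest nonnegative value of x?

412

gcd(119196, 12798):
  119196 = 9×12798 + 4014
  12798 = 3×4014 + 756
  4014 = 5×756 + 234
  756 = 3×234 + 54
  234 = 4×54 + 18
  54 = 3×18
so gcd(119196, 12798) = 18.
18 divides 2826, so solutions exist.
Back-substitute for Bézout coefficients:
  18 = 234 - 4×54
  ... = 119196×(220) + 12798×(-2049)
Scale by 2826/18 = 157: (x₀, y₀) = (34540, -321693).
General solution: x = 34540 + 711t, y = -321693 - 6622t for integer t.
x ≥ 0: smallest is 34540 mod 711 = 412 (at t = -48), with y = -3837.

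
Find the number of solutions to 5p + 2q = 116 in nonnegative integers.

gcd(5, 2) = 1.
By Bézout, 5*(1) + 2*(-2) = 1.
One solution: (0, 58).
General: p = 0 + 2t, q = 58 - 5t.
p ≥ 0 ⇒ t ≥ 0; q ≥ 0 ⇒ t ≤ 11. So t ∈ [0, 11]: 12 solutions.

12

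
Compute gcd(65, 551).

gcd(551, 65):
  551 = 8·65 + 31
  65 = 2·31 + 3
  31 = 10·3 + 1
  3 = 3·1
so gcd(551, 65) = 1.

1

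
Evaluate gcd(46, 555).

gcd(555, 46):
  555 = 12×46 + 3
  46 = 15×3 + 1
  3 = 3×1
so gcd(555, 46) = 1.

1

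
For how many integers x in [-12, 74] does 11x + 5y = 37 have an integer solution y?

gcd(11, 5):
  11 = 2*5 + 1
  5 = 5*1
so gcd(11, 5) = 1.
Back-substitute for Bézout coefficients:
  1 = 11 - 2*5
  ... = 11*(1) + 5*(-2)
Scale by 37: particular solution (37, -74); reduce x mod 5: (2, 3).
General solution: x = 2 + 5t, y = 3 - 11t for integer t.
-12 ≤ 2 + 5t ≤ 74 gives t ∈ [-2, 14], which is 17 values.

17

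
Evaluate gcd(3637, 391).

gcd(3637, 391) = 1  (3637 = 9×391 + 118, 391 = 3×118 + 37, 118 = 3×37 + 7, 37 = 5×7 + 2, 7 = 3×2 + 1, 2 = 2×1).

1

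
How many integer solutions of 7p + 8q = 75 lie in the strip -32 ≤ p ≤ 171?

gcd(8, 7) = 1.
By Bézout, 7·(-1) + 8·(1) = 1.
Particular solution: (5, 5).
General solution: p = 5 + 8t, q = 5 - 7t for integer t.
-32 ≤ 5 + 8t ≤ 171 gives t ∈ [-4, 20], which is 25 values.

25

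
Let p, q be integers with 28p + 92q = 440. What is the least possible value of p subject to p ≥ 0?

19

gcd(92, 28):
  92 = 3×28 + 8
  28 = 3×8 + 4
  8 = 2×4
so gcd(92, 28) = 4.
4 divides 440, so solutions exist.
Back-substitute for Bézout coefficients:
  4 = 28 - 3×8
  ... = 28×(10) + 92×(-3)
Scale by 440/4 = 110: (p₀, q₀) = (1100, -330).
General solution: p = 1100 + 23t, q = -330 - 7t for integer t.
p ≥ 0: smallest is 1100 mod 23 = 19 (at t = -47), with q = -1.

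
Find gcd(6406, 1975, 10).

1

gcd(6406, 1975) = 1  (6406 = 3·1975 + 481, 1975 = 4·481 + 51, 481 = 9·51 + 22, 51 = 2·22 + 7, 22 = 3·7 + 1, 7 = 7·1).
gcd(1, 10) = 1.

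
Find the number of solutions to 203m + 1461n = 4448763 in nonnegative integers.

gcd(1461, 203):
  1461 = 7×203 + 40
  203 = 5×40 + 3
  40 = 13×3 + 1
  3 = 3×1
so gcd(1461, 203) = 1.
Back-substitute for Bézout coefficients:
  1 = 40 - 13×3
  ... = 203×(-475) + 1461×(66)
Scale by 4448763: one solution is (-2113162425, 293618358). Reduce m mod 1461: (216, 3015).
General: m = 216 + 1461t, n = 3015 - 203t.
m ≥ 0 ⇒ t ≥ 0; n ≥ 0 ⇒ t ≤ 14. So t ∈ [0, 14]: 15 solutions.

15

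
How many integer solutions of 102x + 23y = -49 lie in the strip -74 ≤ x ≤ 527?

gcd(102, 23) = 1  (102 = 4×23 + 10, 23 = 2×10 + 3, 10 = 3×3 + 1, 3 = 3×1).
Back-substituting, 102×(7) + 23×(-31) = 1.
Scale by -49: particular solution (-343, 1519); reduce x mod 23: (2, -11).
General solution: x = 2 + 23t, y = -11 - 102t for integer t.
-74 ≤ 2 + 23t ≤ 527 gives t ∈ [-3, 22], which is 26 values.

26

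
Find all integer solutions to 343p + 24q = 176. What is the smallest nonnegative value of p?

gcd(343, 24) = 1.
1 divides 176, so solutions exist.
By Bézout, 343·(7) + 24·(-100) = 1.
Scale by 176/1 = 176: (p₀, q₀) = (1232, -17600).
General solution: p = 1232 + 24t, q = -17600 - 343t for integer t.
p ≥ 0: smallest is 1232 mod 24 = 8 (at t = -51), with q = -107.

8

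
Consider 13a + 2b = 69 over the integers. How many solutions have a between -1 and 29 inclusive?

gcd(13, 2):
  13 = 6*2 + 1
  2 = 2*1
so gcd(13, 2) = 1.
Back-substitute for Bézout coefficients:
  1 = 13 - 6*2
  ... = 13*(1) + 2*(-6)
Scale by 69: particular solution (69, -414); reduce a mod 2: (1, 28).
General solution: a = 1 + 2t, b = 28 - 13t for integer t.
-1 ≤ 1 + 2t ≤ 29 gives t ∈ [-1, 14], which is 16 values.

16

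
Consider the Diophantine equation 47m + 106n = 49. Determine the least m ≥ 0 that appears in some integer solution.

89

gcd(106, 47) = 1.
1 divides 49, so solutions exist.
By Bézout, 47·(-9) + 106·(4) = 1.
Scale by 49/1 = 49: (m₀, n₀) = (-441, 196).
General solution: m = -441 + 106t, n = 196 - 47t for integer t.
m ≥ 0: smallest is -441 mod 106 = 89 (at t = 5), with n = -39.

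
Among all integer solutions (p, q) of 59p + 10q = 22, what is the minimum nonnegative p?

8

gcd(59, 10) = 1.
1 divides 22, so solutions exist.
By Bézout, 59×(-1) + 10×(6) = 1.
Scale by 22/1 = 22: (p₀, q₀) = (-22, 132).
General solution: p = -22 + 10t, q = 132 - 59t for integer t.
p ≥ 0: smallest is -22 mod 10 = 8 (at t = 3), with q = -45.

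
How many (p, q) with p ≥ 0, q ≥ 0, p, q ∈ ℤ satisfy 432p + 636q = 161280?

gcd(636, 432) = 12.
By Bézout, 432*(-25) + 636*(17) = 12.
One solution: (20, 240).
General: p = 20 + 53t, q = 240 - 36t.
p ≥ 0 ⇒ t ≥ 0; q ≥ 0 ⇒ t ≤ 6. So t ∈ [0, 6]: 7 solutions.

7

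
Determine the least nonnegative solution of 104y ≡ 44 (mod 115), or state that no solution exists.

111

gcd(115, 104) = 1  (115 = 1*104 + 11, 104 = 9*11 + 5, 11 = 2*5 + 1, 5 = 5*1).
1 divides 44, so solutions exist.
Back-substituting, 104*(-21) + 115*(19) = 1.
So 104*(-21) ≡ 1 (mod 115); multiply by 44: y ≡ -924 (mod 115).
Smallest nonnegative: y = -924 mod 115 = 111.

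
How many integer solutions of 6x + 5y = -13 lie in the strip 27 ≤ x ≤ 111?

gcd(6, 5) = 1  (6 = 1·5 + 1, 5 = 5·1).
Back-substituting, 6·(1) + 5·(-1) = 1.
Scale by -13: particular solution (-13, 13); reduce x mod 5: (2, -5).
General solution: x = 2 + 5t, y = -5 - 6t for integer t.
27 ≤ 2 + 5t ≤ 111 gives t ∈ [5, 21], which is 17 values.

17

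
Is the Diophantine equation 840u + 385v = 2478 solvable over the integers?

no

gcd(840, 385) = 35  (840 = 2×385 + 70, 385 = 5×70 + 35, 70 = 2×35).
35 does not divide 2478 (remainder 28), so no integer solutions.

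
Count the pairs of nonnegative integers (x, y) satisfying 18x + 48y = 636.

4

gcd(48, 18):
  48 = 2·18 + 12
  18 = 1·12 + 6
  12 = 2·6
so gcd(48, 18) = 6.
Back-substitute for Bézout coefficients:
  6 = 18 - 1·12
  ... = 18·(3) + 48·(-1)
Scale by 106: one solution is (318, -106). Reduce x mod 8: (6, 11).
General: x = 6 + 8t, y = 11 - 3t.
x ≥ 0 ⇒ t ≥ 0; y ≥ 0 ⇒ t ≤ 3. So t ∈ [0, 3]: 4 solutions.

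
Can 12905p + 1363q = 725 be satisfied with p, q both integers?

yes

gcd(12905, 1363) = 29.
29 divides 725, so integer solutions exist.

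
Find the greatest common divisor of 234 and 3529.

gcd(3529, 234):
  3529 = 15*234 + 19
  234 = 12*19 + 6
  19 = 3*6 + 1
  6 = 6*1
so gcd(3529, 234) = 1.

1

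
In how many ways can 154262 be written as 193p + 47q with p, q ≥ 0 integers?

17

gcd(193, 47) = 1.
By Bézout, 193*(19) + 47*(-78) = 1.
One solution: (11, 3237).
General: p = 11 + 47t, q = 3237 - 193t.
p ≥ 0 ⇒ t ≥ 0; q ≥ 0 ⇒ t ≤ 16. So t ∈ [0, 16]: 17 solutions.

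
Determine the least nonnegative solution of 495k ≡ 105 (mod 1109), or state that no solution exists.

gcd(1109, 495):
  1109 = 2·495 + 119
  495 = 4·119 + 19
  119 = 6·19 + 5
  19 = 3·5 + 4
  5 = 1·4 + 1
  4 = 4·1
so gcd(1109, 495) = 1.
1 divides 105, so solutions exist.
Back-substitute for Bézout coefficients:
  1 = 5 - 1·4
  ... = 495·(-233) + 1109·(104)
So 495·(-233) ≡ 1 (mod 1109); multiply by 105: k ≡ -24465 (mod 1109).
Smallest nonnegative: k = -24465 mod 1109 = 1042.

1042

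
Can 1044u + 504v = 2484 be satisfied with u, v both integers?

gcd(1044, 504) = 36.
36 divides 2484, so integer solutions exist.

yes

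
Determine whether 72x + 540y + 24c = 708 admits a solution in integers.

yes

gcd(540, 72):
  540 = 7×72 + 36
  72 = 2×36
so gcd(540, 72) = 36.
gcd(36, 24) = 12.
12 divides 708, so integer solutions exist.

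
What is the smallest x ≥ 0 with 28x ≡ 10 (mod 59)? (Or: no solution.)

gcd(59, 28) = 1  (59 = 2×28 + 3, 28 = 9×3 + 1, 3 = 3×1).
1 divides 10, so solutions exist.
Back-substituting, 28×(19) + 59×(-9) = 1.
So 28×(19) ≡ 1 (mod 59); multiply by 10: x ≡ 190 (mod 59).
Smallest nonnegative: x = 190 mod 59 = 13.

13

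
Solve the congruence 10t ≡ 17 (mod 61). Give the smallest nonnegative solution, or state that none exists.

20

gcd(61, 10):
  61 = 6*10 + 1
  10 = 10*1
so gcd(61, 10) = 1.
1 divides 17, so solutions exist.
Back-substitute for Bézout coefficients:
  1 = 61 - 6*10
  ... = 10*(-6) + 61*(1)
So 10*(-6) ≡ 1 (mod 61); multiply by 17: t ≡ -102 (mod 61).
Smallest nonnegative: t = -102 mod 61 = 20.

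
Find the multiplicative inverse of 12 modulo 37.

gcd(37, 12) = 1  (37 = 3·12 + 1, 12 = 12·1).
Back-substituting, 12·(-3) + 37·(1) = 1.
So 12·-3 ≡ 1 (mod 37), and -3 mod 37 = 34.

34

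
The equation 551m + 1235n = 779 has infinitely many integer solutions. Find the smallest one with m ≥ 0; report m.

44

gcd(1235, 551) = 19.
19 divides 779, so solutions exist.
By Bézout, 551*(9) + 1235*(-4) = 19.
Scale by 779/19 = 41: (m₀, n₀) = (369, -164).
General solution: m = 369 + 65t, n = -164 - 29t for integer t.
m ≥ 0: smallest is 369 mod 65 = 44 (at t = -5), with n = -19.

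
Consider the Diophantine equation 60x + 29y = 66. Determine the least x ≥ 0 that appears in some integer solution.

4

gcd(60, 29):
  60 = 2*29 + 2
  29 = 14*2 + 1
  2 = 2*1
so gcd(60, 29) = 1.
1 divides 66, so solutions exist.
Back-substitute for Bézout coefficients:
  1 = 29 - 14*2
  ... = 60*(-14) + 29*(29)
Scale by 66/1 = 66: (x₀, y₀) = (-924, 1914).
General solution: x = -924 + 29t, y = 1914 - 60t for integer t.
x ≥ 0: smallest is -924 mod 29 = 4 (at t = 32), with y = -6.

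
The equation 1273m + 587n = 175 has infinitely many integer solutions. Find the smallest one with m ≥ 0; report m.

150

gcd(1273, 587) = 1  (1273 = 2·587 + 99, 587 = 5·99 + 92, 99 = 1·92 + 7, 92 = 13·7 + 1, 7 = 7·1).
1 divides 175, so solutions exist.
Back-substituting, 1273·(-83) + 587·(180) = 1.
Scale by 175/1 = 175: (m₀, n₀) = (-14525, 31500).
General solution: m = -14525 + 587t, n = 31500 - 1273t for integer t.
m ≥ 0: smallest is -14525 mod 587 = 150 (at t = 25), with n = -325.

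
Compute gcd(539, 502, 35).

gcd(539, 502) = 1.
gcd(1, 35) = 1.

1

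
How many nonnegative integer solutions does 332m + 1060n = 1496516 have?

gcd(1060, 332):
  1060 = 3×332 + 64
  332 = 5×64 + 12
  64 = 5×12 + 4
  12 = 3×4
so gcd(1060, 332) = 4.
Back-substitute for Bézout coefficients:
  4 = 64 - 5×12
  ... = 332×(-83) + 1060×(26)
Scale by 374129: one solution is (-31052707, 9727354). Reduce m mod 265: (258, 1331).
General: m = 258 + 265t, n = 1331 - 83t.
m ≥ 0 ⇒ t ≥ 0; n ≥ 0 ⇒ t ≤ 16. So t ∈ [0, 16]: 17 solutions.

17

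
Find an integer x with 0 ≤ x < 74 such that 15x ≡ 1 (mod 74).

5

gcd(74, 15) = 1.
By Bézout, 15×(5) + 74×(-1) = 1.
So 15×5 ≡ 1 (mod 74), and 5 mod 74 = 5.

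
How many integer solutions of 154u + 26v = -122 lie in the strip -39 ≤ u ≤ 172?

16

gcd(154, 26) = 2.
By Bézout, 154·(-1) + 26·(6) = 2.
Particular solution: (9, -58).
General solution: u = 9 + 13t, v = -58 - 77t for integer t.
-39 ≤ 9 + 13t ≤ 172 gives t ∈ [-3, 12], which is 16 values.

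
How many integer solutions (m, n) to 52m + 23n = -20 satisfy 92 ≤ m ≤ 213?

5

gcd(52, 23) = 1  (52 = 2*23 + 6, 23 = 3*6 + 5, 6 = 1*5 + 1, 5 = 5*1).
Back-substituting, 52*(4) + 23*(-9) = 1.
Scale by -20: particular solution (-80, 180); reduce m mod 23: (12, -28).
General solution: m = 12 + 23t, n = -28 - 52t for integer t.
92 ≤ 12 + 23t ≤ 213 gives t ∈ [4, 8], which is 5 values.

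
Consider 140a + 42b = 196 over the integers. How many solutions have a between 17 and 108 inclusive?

31

gcd(140, 42):
  140 = 3·42 + 14
  42 = 3·14
so gcd(140, 42) = 14.
Back-substitute for Bézout coefficients:
  14 = 140 - 3·42
  ... = 140·(1) + 42·(-3)
Scale by 14: particular solution (14, -42); reduce a mod 3: (2, -2).
General solution: a = 2 + 3t, b = -2 - 10t for integer t.
17 ≤ 2 + 3t ≤ 108 gives t ∈ [5, 35], which is 31 values.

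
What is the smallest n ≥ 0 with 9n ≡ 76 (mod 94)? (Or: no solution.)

92

gcd(94, 9) = 1  (94 = 10·9 + 4, 9 = 2·4 + 1, 4 = 4·1).
1 divides 76, so solutions exist.
Back-substituting, 9·(21) + 94·(-2) = 1.
So 9·(21) ≡ 1 (mod 94); multiply by 76: n ≡ 1596 (mod 94).
Smallest nonnegative: n = 1596 mod 94 = 92.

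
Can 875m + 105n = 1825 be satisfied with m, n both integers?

gcd(875, 105) = 35  (875 = 8*105 + 35, 105 = 3*35).
35 does not divide 1825 (remainder 5), so no integer solutions.

no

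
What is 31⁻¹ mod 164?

gcd(164, 31):
  164 = 5·31 + 9
  31 = 3·9 + 4
  9 = 2·4 + 1
  4 = 4·1
so gcd(164, 31) = 1.
Back-substitute for Bézout coefficients:
  1 = 9 - 2·4
  ... = 31·(-37) + 164·(7)
So 31·-37 ≡ 1 (mod 164), and -37 mod 164 = 127.

127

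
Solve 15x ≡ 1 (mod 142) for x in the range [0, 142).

19

gcd(142, 15) = 1.
By Bézout, 15·(19) + 142·(-2) = 1.
So 15·19 ≡ 1 (mod 142), and 19 mod 142 = 19.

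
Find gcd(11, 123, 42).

gcd(123, 11) = 1  (123 = 11·11 + 2, 11 = 5·2 + 1, 2 = 2·1).
gcd(1, 42) = 1.

1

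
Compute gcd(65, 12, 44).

gcd(65, 12):
  65 = 5*12 + 5
  12 = 2*5 + 2
  5 = 2*2 + 1
  2 = 2*1
so gcd(65, 12) = 1.
gcd(1, 44) = 1.

1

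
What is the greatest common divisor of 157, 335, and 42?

gcd(335, 157) = 1.
gcd(1, 42) = 1.

1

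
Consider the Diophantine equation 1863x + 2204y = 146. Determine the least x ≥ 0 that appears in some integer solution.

gcd(2204, 1863):
  2204 = 1·1863 + 341
  1863 = 5·341 + 158
  341 = 2·158 + 25
  158 = 6·25 + 8
  25 = 3·8 + 1
  8 = 8·1
so gcd(2204, 1863) = 1.
1 divides 146, so solutions exist.
Back-substitute for Bézout coefficients:
  1 = 25 - 3·8
  ... = 1863·(-265) + 2204·(224)
Scale by 146/1 = 146: (x₀, y₀) = (-38690, 32704).
General solution: x = -38690 + 2204t, y = 32704 - 1863t for integer t.
x ≥ 0: smallest is -38690 mod 2204 = 982 (at t = 18), with y = -830.

982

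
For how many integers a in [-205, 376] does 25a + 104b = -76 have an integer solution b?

5

gcd(104, 25):
  104 = 4×25 + 4
  25 = 6×4 + 1
  4 = 4×1
so gcd(104, 25) = 1.
Back-substitute for Bézout coefficients:
  1 = 25 - 6×4
  ... = 25×(25) + 104×(-6)
Scale by -76: particular solution (-1900, 456); reduce a mod 104: (76, -19).
General solution: a = 76 + 104t, b = -19 - 25t for integer t.
-205 ≤ 76 + 104t ≤ 376 gives t ∈ [-2, 2], which is 5 values.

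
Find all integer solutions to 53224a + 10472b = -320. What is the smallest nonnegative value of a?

gcd(53224, 10472) = 8  (53224 = 5*10472 + 864, 10472 = 12*864 + 104, 864 = 8*104 + 32, 104 = 3*32 + 8, 32 = 4*8).
8 divides -320, so solutions exist.
Back-substituting, 53224*(-303) + 10472*(1540) = 8.
Scale by -320/8 = -40: (a₀, b₀) = (12120, -61600).
General solution: a = 12120 + 1309t, b = -61600 - 6653t for integer t.
a ≥ 0: smallest is 12120 mod 1309 = 339 (at t = -9), with b = -1723.

339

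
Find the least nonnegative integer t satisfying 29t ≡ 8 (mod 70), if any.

gcd(70, 29):
  70 = 2*29 + 12
  29 = 2*12 + 5
  12 = 2*5 + 2
  5 = 2*2 + 1
  2 = 2*1
so gcd(70, 29) = 1.
1 divides 8, so solutions exist.
Back-substitute for Bézout coefficients:
  1 = 5 - 2*2
  ... = 29*(29) + 70*(-12)
So 29*(29) ≡ 1 (mod 70); multiply by 8: t ≡ 232 (mod 70).
Smallest nonnegative: t = 232 mod 70 = 22.

22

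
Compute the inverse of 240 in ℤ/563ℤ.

gcd(563, 240) = 1.
By Bézout, 240×(-251) + 563×(107) = 1.
So 240×-251 ≡ 1 (mod 563), and -251 mod 563 = 312.

312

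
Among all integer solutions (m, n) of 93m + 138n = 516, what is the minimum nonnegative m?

10

gcd(138, 93):
  138 = 1*93 + 45
  93 = 2*45 + 3
  45 = 15*3
so gcd(138, 93) = 3.
3 divides 516, so solutions exist.
Back-substitute for Bézout coefficients:
  3 = 93 - 2*45
  ... = 93*(3) + 138*(-2)
Scale by 516/3 = 172: (m₀, n₀) = (516, -344).
General solution: m = 516 + 46t, n = -344 - 31t for integer t.
m ≥ 0: smallest is 516 mod 46 = 10 (at t = -11), with n = -3.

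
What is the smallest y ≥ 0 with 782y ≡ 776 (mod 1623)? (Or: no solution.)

964

gcd(1623, 782) = 1  (1623 = 2·782 + 59, 782 = 13·59 + 15, 59 = 3·15 + 14, 15 = 1·14 + 1, 14 = 14·1).
1 divides 776, so solutions exist.
Back-substituting, 782·(110) + 1623·(-53) = 1.
So 782·(110) ≡ 1 (mod 1623); multiply by 776: y ≡ 85360 (mod 1623).
Smallest nonnegative: y = 85360 mod 1623 = 964.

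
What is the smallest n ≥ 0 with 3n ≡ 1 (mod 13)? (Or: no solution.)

9

gcd(13, 3) = 1  (13 = 4·3 + 1, 3 = 3·1).
1 divides 1, so solutions exist.
Back-substituting, 3·(-4) + 13·(1) = 1.
So 3·(-4) ≡ 1 (mod 13); multiply by 1: n ≡ -4 (mod 13).
Smallest nonnegative: n = -4 mod 13 = 9.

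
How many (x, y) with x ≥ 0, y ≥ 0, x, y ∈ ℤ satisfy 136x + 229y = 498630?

gcd(229, 136) = 1  (229 = 1×136 + 93, 136 = 1×93 + 43, 93 = 2×43 + 7, 43 = 6×7 + 1, 7 = 7×1).
Back-substituting, 136×(32) + 229×(-19) = 1.
Scale by 498630: one solution is (15956160, -9473970). Reduce x mod 229: (127, 2102).
General: x = 127 + 229t, y = 2102 - 136t.
x ≥ 0 ⇒ t ≥ 0; y ≥ 0 ⇒ t ≤ 15. So t ∈ [0, 15]: 16 solutions.

16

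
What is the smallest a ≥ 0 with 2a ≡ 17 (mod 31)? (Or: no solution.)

24

gcd(31, 2) = 1.
1 divides 17, so solutions exist.
By Bézout, 2×(-15) + 31×(1) = 1.
So 2×(-15) ≡ 1 (mod 31); multiply by 17: a ≡ -255 (mod 31).
Smallest nonnegative: a = -255 mod 31 = 24.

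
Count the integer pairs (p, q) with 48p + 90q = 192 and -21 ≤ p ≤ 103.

8

gcd(90, 48) = 6  (90 = 1*48 + 42, 48 = 1*42 + 6, 42 = 7*6).
Back-substituting, 48*(2) + 90*(-1) = 6.
Scale by 32: particular solution (64, -32); reduce p mod 15: (4, 0).
General solution: p = 4 + 15t, q = 0 - 8t for integer t.
-21 ≤ 4 + 15t ≤ 103 gives t ∈ [-1, 6], which is 8 values.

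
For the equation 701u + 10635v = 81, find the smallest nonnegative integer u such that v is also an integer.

1851

gcd(10635, 701):
  10635 = 15×701 + 120
  701 = 5×120 + 101
  120 = 1×101 + 19
  101 = 5×19 + 6
  19 = 3×6 + 1
  6 = 6×1
so gcd(10635, 701) = 1.
1 divides 81, so solutions exist.
Back-substitute for Bézout coefficients:
  1 = 19 - 3×6
  ... = 701×(-1684) + 10635×(111)
Scale by 81/1 = 81: (u₀, v₀) = (-136404, 8991).
General solution: u = -136404 + 10635t, v = 8991 - 701t for integer t.
u ≥ 0: smallest is -136404 mod 10635 = 1851 (at t = 13), with v = -122.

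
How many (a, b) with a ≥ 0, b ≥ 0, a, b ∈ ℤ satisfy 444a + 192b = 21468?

3

gcd(444, 192) = 12.
By Bézout, 444×(-3) + 192×(7) = 12.
One solution: (9, 91).
General: a = 9 + 16t, b = 91 - 37t.
a ≥ 0 ⇒ t ≥ 0; b ≥ 0 ⇒ t ≤ 2. So t ∈ [0, 2]: 3 solutions.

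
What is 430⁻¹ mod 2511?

gcd(2511, 430) = 1  (2511 = 5×430 + 361, 430 = 1×361 + 69, 361 = 5×69 + 16, 69 = 4×16 + 5, 16 = 3×5 + 1, 5 = 5×1).
Back-substituting, 430×(-473) + 2511×(81) = 1.
So 430×-473 ≡ 1 (mod 2511), and -473 mod 2511 = 2038.

2038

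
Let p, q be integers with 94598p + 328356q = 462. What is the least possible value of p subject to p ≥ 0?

gcd(328356, 94598):
  328356 = 3*94598 + 44562
  94598 = 2*44562 + 5474
  44562 = 8*5474 + 770
  5474 = 7*770 + 84
  770 = 9*84 + 14
  84 = 6*14
so gcd(328356, 94598) = 14.
14 divides 462, so solutions exist.
Back-substitute for Bézout coefficients:
  14 = 770 - 9*84
  ... = 94598*(-3839) + 328356*(1106)
Scale by 462/14 = 33: (p₀, q₀) = (-126687, 36498).
General solution: p = -126687 + 23454t, q = 36498 - 6757t for integer t.
p ≥ 0: smallest is -126687 mod 23454 = 14037 (at t = 6), with q = -4044.

14037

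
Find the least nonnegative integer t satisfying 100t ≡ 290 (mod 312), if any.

gcd(312, 100) = 4  (312 = 3*100 + 12, 100 = 8*12 + 4, 12 = 3*4).
4 does not divide 290, so the congruence has no solution.

no solution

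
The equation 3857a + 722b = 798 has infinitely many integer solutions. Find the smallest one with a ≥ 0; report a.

gcd(3857, 722):
  3857 = 5*722 + 247
  722 = 2*247 + 228
  247 = 1*228 + 19
  228 = 12*19
so gcd(3857, 722) = 19.
19 divides 798, so solutions exist.
Back-substitute for Bézout coefficients:
  19 = 247 - 1*228
  ... = 3857*(3) + 722*(-16)
Scale by 798/19 = 42: (a₀, b₀) = (126, -672).
General solution: a = 126 + 38t, b = -672 - 203t for integer t.
a ≥ 0: smallest is 126 mod 38 = 12 (at t = -3), with b = -63.

12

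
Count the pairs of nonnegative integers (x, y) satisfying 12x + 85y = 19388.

19

gcd(85, 12) = 1.
By Bézout, 12*(-7) + 85*(1) = 1.
One solution: (29, 224).
General: x = 29 + 85t, y = 224 - 12t.
x ≥ 0 ⇒ t ≥ 0; y ≥ 0 ⇒ t ≤ 18. So t ∈ [0, 18]: 19 solutions.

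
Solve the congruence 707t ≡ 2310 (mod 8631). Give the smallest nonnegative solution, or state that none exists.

516

gcd(8631, 707) = 7  (8631 = 12×707 + 147, 707 = 4×147 + 119, 147 = 1×119 + 28, 119 = 4×28 + 7, 28 = 4×7).
7 divides 2310, so solutions exist.
Back-substituting, 707×(293) + 8631×(-24) = 7.
So 707×(293) ≡ 7 (mod 8631); multiply by 330: t ≡ 96690 (mod 1233).
Smallest nonnegative: t = 96690 mod 1233 = 516.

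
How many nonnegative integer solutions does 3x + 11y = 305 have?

gcd(11, 3) = 1  (11 = 3·3 + 2, 3 = 1·2 + 1, 2 = 2·1).
Back-substituting, 3·(4) + 11·(-1) = 1.
Scale by 305: one solution is (1220, -305). Reduce x mod 11: (10, 25).
General: x = 10 + 11t, y = 25 - 3t.
x ≥ 0 ⇒ t ≥ 0; y ≥ 0 ⇒ t ≤ 8. So t ∈ [0, 8]: 9 solutions.

9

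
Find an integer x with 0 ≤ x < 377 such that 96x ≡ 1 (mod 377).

gcd(377, 96) = 1  (377 = 3·96 + 89, 96 = 1·89 + 7, 89 = 12·7 + 5, 7 = 1·5 + 2, 5 = 2·2 + 1, 2 = 2·1).
Back-substituting, 96·(-161) + 377·(41) = 1.
So 96·-161 ≡ 1 (mod 377), and -161 mod 377 = 216.

216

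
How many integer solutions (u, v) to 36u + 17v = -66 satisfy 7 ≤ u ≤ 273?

16

gcd(36, 17) = 1.
By Bézout, 36*(-8) + 17*(17) = 1.
Particular solution: (1, -6).
General solution: u = 1 + 17t, v = -6 - 36t for integer t.
7 ≤ 1 + 17t ≤ 273 gives t ∈ [1, 16], which is 16 values.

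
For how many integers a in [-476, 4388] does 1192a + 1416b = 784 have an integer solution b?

28

gcd(1416, 1192) = 8  (1416 = 1*1192 + 224, 1192 = 5*224 + 72, 224 = 3*72 + 8, 72 = 9*8).
Back-substituting, 1192*(-19) + 1416*(16) = 8.
Scale by 98: particular solution (-1862, 1568); reduce a mod 177: (85, -71).
General solution: a = 85 + 177t, b = -71 - 149t for integer t.
-476 ≤ 85 + 177t ≤ 4388 gives t ∈ [-3, 24], which is 28 values.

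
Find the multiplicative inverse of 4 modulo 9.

gcd(9, 4) = 1  (9 = 2×4 + 1, 4 = 4×1).
Back-substituting, 4×(-2) + 9×(1) = 1.
So 4×-2 ≡ 1 (mod 9), and -2 mod 9 = 7.

7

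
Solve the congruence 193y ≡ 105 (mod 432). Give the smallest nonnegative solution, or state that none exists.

249

gcd(432, 193) = 1  (432 = 2·193 + 46, 193 = 4·46 + 9, 46 = 5·9 + 1, 9 = 9·1).
1 divides 105, so solutions exist.
Back-substituting, 193·(-47) + 432·(21) = 1.
So 193·(-47) ≡ 1 (mod 432); multiply by 105: y ≡ -4935 (mod 432).
Smallest nonnegative: y = -4935 mod 432 = 249.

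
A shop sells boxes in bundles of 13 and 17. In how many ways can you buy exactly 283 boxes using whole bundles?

Need nonnegative integers with 13j + 17k = 283.
gcd(13, 17) = 1, and 13·(4) + 17·(-3) = 1.
So (j₀, k₀) = (1132, -849); general j = 1132 + 17t, k = -849 - 13t.
j ≥ 0 ⇒ t ≥ -66; k ≥ 0 ⇒ t ≤ -66. That's 1 value of t.

1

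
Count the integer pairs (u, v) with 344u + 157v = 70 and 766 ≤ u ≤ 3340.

16

gcd(344, 157):
  344 = 2*157 + 30
  157 = 5*30 + 7
  30 = 4*7 + 2
  7 = 3*2 + 1
  2 = 2*1
so gcd(344, 157) = 1.
Back-substitute for Bézout coefficients:
  1 = 7 - 3*2
  ... = 344*(-68) + 157*(149)
Scale by 70: particular solution (-4760, 10430); reduce u mod 157: (107, -234).
General solution: u = 107 + 157t, v = -234 - 344t for integer t.
766 ≤ 107 + 157t ≤ 3340 gives t ∈ [5, 20], which is 16 values.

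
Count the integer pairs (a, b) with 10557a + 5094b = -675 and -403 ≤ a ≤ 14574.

gcd(10557, 5094) = 9.
By Bézout, 10557·(-69) + 5094·(143) = 9.
Particular solution: (81, -168).
General solution: a = 81 + 566t, b = -168 - 1173t for integer t.
-403 ≤ 81 + 566t ≤ 14574 gives t ∈ [0, 25], which is 26 values.

26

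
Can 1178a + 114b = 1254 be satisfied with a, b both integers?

gcd(1178, 114) = 38  (1178 = 10*114 + 38, 114 = 3*38).
38 divides 1254, so integer solutions exist.

yes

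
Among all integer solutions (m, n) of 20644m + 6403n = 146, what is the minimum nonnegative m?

gcd(20644, 6403) = 1  (20644 = 3×6403 + 1435, 6403 = 4×1435 + 663, 1435 = 2×663 + 109, 663 = 6×109 + 9, 109 = 12×9 + 1, 9 = 9×1).
1 divides 146, so solutions exist.
Back-substituting, 20644×(705) + 6403×(-2273) = 1.
Scale by 146/1 = 146: (m₀, n₀) = (102930, -331858).
General solution: m = 102930 + 6403t, n = -331858 - 20644t for integer t.
m ≥ 0: smallest is 102930 mod 6403 = 482 (at t = -16), with n = -1554.

482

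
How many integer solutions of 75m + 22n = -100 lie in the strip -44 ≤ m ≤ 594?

29

gcd(75, 22) = 1.
By Bézout, 75×(5) + 22×(-17) = 1.
Particular solution: (6, -25).
General solution: m = 6 + 22t, n = -25 - 75t for integer t.
-44 ≤ 6 + 22t ≤ 594 gives t ∈ [-2, 26], which is 29 values.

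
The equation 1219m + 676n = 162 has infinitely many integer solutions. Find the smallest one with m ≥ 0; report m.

gcd(1219, 676):
  1219 = 1·676 + 543
  676 = 1·543 + 133
  543 = 4·133 + 11
  133 = 12·11 + 1
  11 = 11·1
so gcd(1219, 676) = 1.
1 divides 162, so solutions exist.
Back-substitute for Bézout coefficients:
  1 = 133 - 12·11
  ... = 1219·(-61) + 676·(110)
Scale by 162/1 = 162: (m₀, n₀) = (-9882, 17820).
General solution: m = -9882 + 676t, n = 17820 - 1219t for integer t.
m ≥ 0: smallest is -9882 mod 676 = 258 (at t = 15), with n = -465.

258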